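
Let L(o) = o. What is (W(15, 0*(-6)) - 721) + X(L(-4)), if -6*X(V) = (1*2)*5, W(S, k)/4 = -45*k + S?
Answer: -1988/3 ≈ -662.67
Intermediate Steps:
W(S, k) = -180*k + 4*S (W(S, k) = 4*(-45*k + S) = 4*(S - 45*k) = -180*k + 4*S)
X(V) = -5/3 (X(V) = -1*2*5/6 = -5/3)
(W(15, 0*(-6)) - 721) + X(L(-4)) = ((-0*(-6) + 4*15) - 721) - 5/3 = ((-180*0 + 60) - 721) - 5/3 = ((0 + 60) - 721) - 5/3 = (60 - 721) - 5/3 = -661 - 5/3 = -1988/3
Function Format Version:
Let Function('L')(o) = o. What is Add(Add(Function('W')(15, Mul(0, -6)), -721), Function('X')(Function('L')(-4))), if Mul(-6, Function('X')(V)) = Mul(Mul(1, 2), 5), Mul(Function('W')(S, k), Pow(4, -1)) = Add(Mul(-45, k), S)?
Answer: Rational(-1988, 3) ≈ -662.67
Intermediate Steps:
Function('W')(S, k) = Add(Mul(-180, k), Mul(4, S)) (Function('W')(S, k) = Mul(4, Add(Mul(-45, k), S)) = Mul(4, Add(S, Mul(-45, k))) = Add(Mul(-180, k), Mul(4, S)))
Function('X')(V) = Rational(-5, 3) (Function('X')(V) = Mul(Rational(-1, 6), Mul(Mul(1, 2), 5)) = Mul(Rational(-1, 6), Mul(2, 5)) = Mul(Rational(-1, 6), 10) = Rational(-5, 3))
Add(Add(Function('W')(15, Mul(0, -6)), -721), Function('X')(Function('L')(-4))) = Add(Add(Add(Mul(-180, Mul(0, -6)), Mul(4, 15)), -721), Rational(-5, 3)) = Add(Add(Add(Mul(-180, 0), 60), -721), Rational(-5, 3)) = Add(Add(Add(0, 60), -721), Rational(-5, 3)) = Add(Add(60, -721), Rational(-5, 3)) = Add(-661, Rational(-5, 3)) = Rational(-1988, 3)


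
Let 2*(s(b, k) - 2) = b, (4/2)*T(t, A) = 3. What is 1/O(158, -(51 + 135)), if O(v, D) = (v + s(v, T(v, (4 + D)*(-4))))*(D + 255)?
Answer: 1/16491 ≈ 6.0639e-5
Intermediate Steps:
T(t, A) = 3/2 (T(t, A) = (1/2)*3 = 3/2)
s(b, k) = 2 + b/2
O(v, D) = (2 + 3*v/2)*(255 + D) (O(v, D) = (v + (2 + v/2))*(D + 255) = (2 + 3*v/2)*(255 + D))
1/O(158, -(51 + 135)) = 1/(510 + 2*(-(51 + 135)) + (765/2)*158 + (3/2)*(-(51 + 135))*158) = 1/(510 + 2*(-1*186) + 60435 + (3/2)*(-1*186)*158) = 1/(510 + 2*(-186) + 60435 + (3/2)*(-186)*158) = 1/(510 - 372 + 60435 - 44082) = 1/16491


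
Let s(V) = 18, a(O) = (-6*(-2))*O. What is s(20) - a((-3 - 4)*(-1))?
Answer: -66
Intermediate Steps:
a(O) = 12*O
s(20) - a((-3 - 4)*(-1)) = 18 - 12*(-3 - 4)*(-1) = 18 - 12*(-7*(-1)) = 18 - 12*7 = 18 - 1*84 = 18 - 84 = -66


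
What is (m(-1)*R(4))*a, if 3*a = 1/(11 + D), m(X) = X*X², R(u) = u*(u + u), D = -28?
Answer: 32/51 ≈ 0.62745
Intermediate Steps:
R(u) = 2*u² (R(u) = u*(2*u) = 2*u²)
m(X) = X³
a = -1/51 (a = 1/(3*(11 - 28)) = (⅓)/(-17) = (⅓)*(-1/17) = -1/51 ≈ -0.019608)
(m(-1)*R(4))*a = ((-1)³*(2*4²))*(-1/51) = -2*16*(-1/51) = -1*32*(-1/51) = -32*(-1/51) = 32/51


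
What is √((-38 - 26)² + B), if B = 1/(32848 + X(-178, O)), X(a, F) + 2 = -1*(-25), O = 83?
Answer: √4425738850407/32871 ≈ 64.000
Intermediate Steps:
X(a, F) = 23 (X(a, F) = -2 - 1*(-25) = -2 + 25 = 23)
B = 1/32871 (B = 1/(32848 + 23) = 1/32871 ≈ 3.0422e-5)
√((-38 - 26)² + B) = √((-38 - 26)² + 1/32871) = √((-64)² + 1/32871) = √(4096 + 1/32871) = √(134639617/32871) = √4425738850407/32871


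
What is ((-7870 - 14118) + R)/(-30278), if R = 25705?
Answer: -3717/30278 ≈ -0.12276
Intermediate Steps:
((-7870 - 14118) + R)/(-30278) = ((-7870 - 14118) + 25705)/(-30278) = (-21988 + 25705)*(-1/30278) = 3717*(-1/30278) = -3717/30278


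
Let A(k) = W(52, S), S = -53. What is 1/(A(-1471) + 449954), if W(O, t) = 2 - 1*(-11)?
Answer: 1/449967 ≈ 2.2224e-6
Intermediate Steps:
W(O, t) = 13 (W(O, t) = 2 + 11 = 13)
A(k) = 13
1/(A(-1471) + 449954) = 1/(13 + 449954) = 1/449967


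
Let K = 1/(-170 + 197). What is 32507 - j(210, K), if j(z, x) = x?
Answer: 877688/27 ≈ 32507.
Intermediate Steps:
K = 1/27 ≈ 0.037037
32507 - j(210, K) = 32507 - 1*1/27 = 32507 - 1/27 = 877688/27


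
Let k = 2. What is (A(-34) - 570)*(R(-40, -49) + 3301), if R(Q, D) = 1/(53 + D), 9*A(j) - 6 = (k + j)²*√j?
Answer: -5638535/3 + 3380480*I*√34/9 ≈ -1.8795e+6 + 2.1902e+6*I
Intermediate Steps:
A(j) = ⅔ + √j*(2 + j)²/9 (A(j) = ⅔ + ((2 + j)²*√j)/9 = ⅔ + (√j*(2 + j)²)/9 = ⅔ + √j*(2 + j)²/9)
(A(-34) - 570)*(R(-40, -49) + 3301) = ((⅔ + √(-34)*(2 - 34)²/9) - 570)*(1/(53 - 49) + 3301) = ((⅔ + (⅑)*(I*√34)*(-32)²) - 570)*(1/4 + 3301) = ((⅔ + (⅑)*(I*√34)*1024) - 570)*(¼ + 3301) = ((⅔ + 1024*I*√34/9) - 570)*(13205/4) = (-1708/3 + 1024*I*√34/9)*(13205/4) = -5638535/3 + 3380480*I*√34/9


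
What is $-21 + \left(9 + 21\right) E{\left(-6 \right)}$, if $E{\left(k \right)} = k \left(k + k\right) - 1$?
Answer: $2109$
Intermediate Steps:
$E{\left(k \right)} = -1 + 2 k^{2}$ ($E{\left(k \right)} = k 2 k - 1 = 2 k^{2} - 1 = -1 + 2 k^{2}$)
$-21 + \left(9 + 21\right) E{\left(-6 \right)} = -21 + \left(9 + 21\right) \left(-1 + 2 \left(-6\right)^{2}\right) = -21 + 30 \left(-1 + 2 \cdot 36\right) = -21 + 30 \left(-1 + 72\right) = -21 + 30 \cdot 71 = -21 + 2130 = 2109$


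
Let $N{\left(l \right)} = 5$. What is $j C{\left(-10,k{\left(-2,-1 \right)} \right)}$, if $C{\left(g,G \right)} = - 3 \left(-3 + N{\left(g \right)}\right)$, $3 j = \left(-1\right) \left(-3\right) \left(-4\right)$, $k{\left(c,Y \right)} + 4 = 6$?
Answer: $24$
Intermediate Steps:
$k{\left(c,Y \right)} = 2$ ($k{\left(c,Y \right)} = -4 + 6 = 2$)
$j = -4$ ($j = \frac{\left(-1\right) \left(-3\right) \left(-4\right)}{3} = \frac{3 \left(-4\right)}{3} = \frac{1}{3} \left(-12\right) = -4$)
$C{\left(g,G \right)} = -6$ ($C{\left(g,G \right)} = - 3 \left(-3 + 5\right) = \left(-3\right) 2 = -6$)
$j C{\left(-10,k{\left(-2,-1 \right)} \right)} = \left(-4\right) \left(-6\right) = 24$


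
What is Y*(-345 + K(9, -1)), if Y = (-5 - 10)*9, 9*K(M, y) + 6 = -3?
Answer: 46710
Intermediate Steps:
K(M, y) = -1 (K(M, y) = -2/3 + (1/9)*(-3) = -2/3 - 1/3 = -1)
Y = -135 (Y = -15*9 = -135)
Y*(-345 + K(9, -1)) = -135*(-345 - 1) = -135*(-346) = 46710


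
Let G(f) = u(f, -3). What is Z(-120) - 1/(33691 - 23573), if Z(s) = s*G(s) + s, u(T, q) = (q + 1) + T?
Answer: 146913359/10118 ≈ 14520.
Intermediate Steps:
u(T, q) = 1 + T + q (u(T, q) = (1 + q) + T = 1 + T + q)
G(f) = -2 + f (G(f) = 1 + f - 3 = -2 + f)
Z(s) = s + s*(-2 + s) (Z(s) = s*(-2 + s) + s = s + s*(-2 + s))
Z(-120) - 1/(33691 - 23573) = -120*(-1 - 120) - 1/(33691 - 23573) = -120*(-121) - 1/10118 = 14520 - 1*1/10118 = 14520 - 1/10118 = 146913359/10118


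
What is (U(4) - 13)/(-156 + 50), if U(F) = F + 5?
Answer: 2/53 ≈ 0.037736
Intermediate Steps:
U(F) = 5 + F
(U(4) - 13)/(-156 + 50) = ((5 + 4) - 13)/(-156 + 50) = (9 - 13)/(-106) = -4*(-1/106) = 2/53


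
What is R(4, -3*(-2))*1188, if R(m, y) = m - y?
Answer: -2376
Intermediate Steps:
R(4, -3*(-2))*1188 = (4 - (-3)*(-2))*1188 = (4 - 1*6)*1188 = (4 - 6)*1188 = -2*1188 = -2376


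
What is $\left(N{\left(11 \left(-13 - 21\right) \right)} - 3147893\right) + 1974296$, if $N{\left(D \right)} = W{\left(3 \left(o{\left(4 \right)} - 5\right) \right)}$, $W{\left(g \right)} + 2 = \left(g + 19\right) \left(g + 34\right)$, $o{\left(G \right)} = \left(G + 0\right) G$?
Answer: $-1170115$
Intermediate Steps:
$o{\left(G \right)} = G^{2}$ ($o{\left(G \right)} = G G = G^{2}$)
$W{\left(g \right)} = -2 + \left(19 + g\right) \left(34 + g\right)$ ($W{\left(g \right)} = -2 + \left(g + 19\right) \left(g + 34\right) = -2 + \left(19 + g\right) \left(34 + g\right)$)
$N{\left(D \right)} = 3482$ ($N{\left(D \right)} = 644 + \left(3 \left(4^{2} - 5\right)\right)^{2} + 53 \cdot 3 \left(4^{2} - 5\right) = 644 + \left(3 \left(16 - 5\right)\right)^{2} + 53 \cdot 3 \left(16 - 5\right) = 644 + \left(3 \cdot 11\right)^{2} + 53 \cdot 3 \cdot 11 = 644 + 33^{2} + 53 \cdot 33 = 644 + 1089 + 1749 = 3482$)
$\left(N{\left(11 \left(-13 - 21\right) \right)} - 3147893\right) + 1974296 = \left(3482 - 3147893\right) + 1974296 = -3144411 + 1974296 = -1170115$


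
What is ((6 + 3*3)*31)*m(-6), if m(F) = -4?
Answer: -1860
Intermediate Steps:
((6 + 3*3)*31)*m(-6) = ((6 + 3*3)*31)*(-4) = ((6 + 9)*31)*(-4) = (15*31)*(-4) = 465*(-4) = -1860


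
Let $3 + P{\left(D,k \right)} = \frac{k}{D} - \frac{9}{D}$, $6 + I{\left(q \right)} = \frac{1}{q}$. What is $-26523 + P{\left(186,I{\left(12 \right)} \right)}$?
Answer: $- \frac{59206211}{2232} \approx -26526.0$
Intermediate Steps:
$I{\left(q \right)} = -6 + \frac{1}{q}$
$P{\left(D,k \right)} = -3 - \frac{9}{D} + \frac{k}{D}$ ($P{\left(D,k \right)} = -3 + \left(\frac{k}{D} - \frac{9}{D}\right) = -3 + \left(- \frac{9}{D} + \frac{k}{D}\right) = -3 - \frac{9}{D} + \frac{k}{D}$)
$-26523 + P{\left(186,I{\left(12 \right)} \right)} = -26523 + \frac{-9 - \left(6 - \frac{1}{12}\right) - 558}{186} = -26523 + \frac{-9 + \left(-6 + \frac{1}{12}\right) - 558}{186} = -26523 + \frac{-9 - \frac{71}{12} - 558}{186} = -26523 + \frac{1}{186} \left(- \frac{6875}{12}\right) = -26523 - \frac{6875}{2232} = - \frac{59206211}{2232}$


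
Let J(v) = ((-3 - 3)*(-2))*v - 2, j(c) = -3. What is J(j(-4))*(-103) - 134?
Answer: 3780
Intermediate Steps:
J(v) = -2 + 12*v (J(v) = (-6*(-2))*v - 2 = 12*v - 2 = -2 + 12*v)
J(j(-4))*(-103) - 134 = (-2 + 12*(-3))*(-103) - 134 = (-2 - 36)*(-103) - 134 = -38*(-103) - 134 = 3914 - 134 = 3780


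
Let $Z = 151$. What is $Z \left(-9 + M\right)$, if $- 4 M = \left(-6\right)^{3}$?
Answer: $6795$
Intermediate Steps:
$M = 54$ ($M = - \frac{\left(-6\right)^{3}}{4} = \left(- \frac{1}{4}\right) \left(-216\right) = 54$)
$Z \left(-9 + M\right) = 151 \left(-9 + 54\right) = 151 \cdot 45 = 6795$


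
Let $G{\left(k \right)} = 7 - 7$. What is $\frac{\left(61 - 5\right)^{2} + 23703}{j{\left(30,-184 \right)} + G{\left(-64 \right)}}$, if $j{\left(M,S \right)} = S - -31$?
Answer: $- \frac{26839}{153} \approx -175.42$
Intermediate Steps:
$j{\left(M,S \right)} = 31 + S$ ($j{\left(M,S \right)} = S + 31 = 31 + S$)
$G{\left(k \right)} = 0$ ($G{\left(k \right)} = 7 - 7 = 0$)
$\frac{\left(61 - 5\right)^{2} + 23703}{j{\left(30,-184 \right)} + G{\left(-64 \right)}} = \frac{\left(61 - 5\right)^{2} + 23703}{\left(31 - 184\right) + 0} = \frac{56^{2} + 23703}{-153 + 0} = \frac{3136 + 23703}{-153} = 26839 \left(- \frac{1}{153}\right) = - \frac{26839}{153}$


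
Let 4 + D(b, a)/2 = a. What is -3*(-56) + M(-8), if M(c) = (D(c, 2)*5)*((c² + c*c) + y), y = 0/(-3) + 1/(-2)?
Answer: -2382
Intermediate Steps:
D(b, a) = -8 + 2*a
y = -½ (y = 0*(-⅓) + 1*(-½) = 0 - ½ = -½ ≈ -0.50000)
M(c) = 10 - 40*c² (M(c) = ((-8 + 2*2)*5)*((c² + c*c) - ½) = ((-8 + 4)*5)*((c² + c²) - ½) = (-4*5)*(2*c² - ½) = -20*(-½ + 2*c²) = 10 - 40*c²)
-3*(-56) + M(-8) = -3*(-56) + (10 - 40*(-8)²) = 168 + (10 - 40*64) = 168 + (10 - 2560) = 168 - 2550 = -2382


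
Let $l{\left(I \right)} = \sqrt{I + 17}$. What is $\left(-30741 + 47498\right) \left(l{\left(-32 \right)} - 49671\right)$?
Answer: $-832336947 + 16757 i \sqrt{15} \approx -8.3234 \cdot 10^{8} + 64900.0 i$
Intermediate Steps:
$l{\left(I \right)} = \sqrt{17 + I}$
$\left(-30741 + 47498\right) \left(l{\left(-32 \right)} - 49671\right) = \left(-30741 + 47498\right) \left(\sqrt{17 - 32} - 49671\right) = 16757 \left(\sqrt{-15} - 49671\right) = 16757 \left(i \sqrt{15} - 49671\right) = 16757 \left(-49671 + i \sqrt{15}\right) = -832336947 + 16757 i \sqrt{15}$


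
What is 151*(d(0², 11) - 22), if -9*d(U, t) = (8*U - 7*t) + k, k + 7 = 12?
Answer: -2114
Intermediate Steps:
k = 5 (k = -7 + 12 = 5)
d(U, t) = -5/9 - 8*U/9 + 7*t/9 (d(U, t) = -((8*U - 7*t) + 5)/9 = -((-7*t + 8*U) + 5)/9 = -(5 - 7*t + 8*U)/9 = -5/9 - 8*U/9 + 7*t/9)
151*(d(0², 11) - 22) = 151*((-5/9 - 8/9*0² + (7/9)*11) - 22) = 151*((-5/9 - 8/9*0 + 77/9) - 22) = 151*((-5/9 + 0 + 77/9) - 22) = 151*(8 - 22) = 151*(-14) = -2114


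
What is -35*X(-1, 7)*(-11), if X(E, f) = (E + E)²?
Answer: 1540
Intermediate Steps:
X(E, f) = 4*E² (X(E, f) = (2*E)² = 4*E²)
-35*X(-1, 7)*(-11) = -140*(-1)²*(-11) = -140*(-11) = 1540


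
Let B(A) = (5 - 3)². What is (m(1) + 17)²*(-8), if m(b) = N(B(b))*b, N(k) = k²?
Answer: -8712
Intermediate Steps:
B(A) = 4 (B(A) = 2² = 4)
m(b) = 16*b (m(b) = 4²*b = 16*b)
(m(1) + 17)²*(-8) = (16*1 + 17)²*(-8) = (16 + 17)²*(-8) = 33²*(-8) = 1089*(-8) = -8712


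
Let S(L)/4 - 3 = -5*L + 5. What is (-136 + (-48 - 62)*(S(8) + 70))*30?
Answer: 187320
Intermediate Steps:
S(L) = 32 - 20*L (S(L) = 12 + 4*(-5*L + 5) = 12 + 4*(5 - 5*L) = 12 + (20 - 20*L) = 32 - 20*L)
(-136 + (-48 - 62)*(S(8) + 70))*30 = (-136 + (-48 - 62)*((32 - 20*8) + 70))*30 = (-136 - 110*((32 - 160) + 70))*30 = (-136 - 110*(-128 + 70))*30 = (-136 - 110*(-58))*30 = (-136 + 6380)*30 = 6244*30 = 187320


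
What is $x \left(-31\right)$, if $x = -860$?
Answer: $26660$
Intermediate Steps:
$x \left(-31\right) = \left(-860\right) \left(-31\right) = 26660$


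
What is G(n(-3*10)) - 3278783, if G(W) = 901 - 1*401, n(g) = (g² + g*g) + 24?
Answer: -3278283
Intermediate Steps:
n(g) = 24 + 2*g² (n(g) = (g² + g²) + 24 = 2*g² + 24 = 24 + 2*g²)
G(W) = 500 (G(W) = 901 - 401 = 500)
G(n(-3*10)) - 3278783 = 500 - 3278783 = -3278283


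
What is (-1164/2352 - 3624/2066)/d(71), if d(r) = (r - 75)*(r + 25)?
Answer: 455353/77747712 ≈ 0.0058568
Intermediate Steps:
d(r) = (-75 + r)*(25 + r)
(-1164/2352 - 3624/2066)/d(71) = (-1164/2352 - 3624/2066)/(-1875 + 71² - 50*71) = (-1164*1/2352 - 3624*1/2066)/(-1875 + 5041 - 3550) = (-97/196 - 1812/1033)/(-384) = -455353/202468*(-1/384) = 455353/77747712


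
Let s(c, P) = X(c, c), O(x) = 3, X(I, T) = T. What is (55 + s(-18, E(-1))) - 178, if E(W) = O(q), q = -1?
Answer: -141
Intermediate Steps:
E(W) = 3
s(c, P) = c
(55 + s(-18, E(-1))) - 178 = (55 - 18) - 178 = 37 - 178 = -141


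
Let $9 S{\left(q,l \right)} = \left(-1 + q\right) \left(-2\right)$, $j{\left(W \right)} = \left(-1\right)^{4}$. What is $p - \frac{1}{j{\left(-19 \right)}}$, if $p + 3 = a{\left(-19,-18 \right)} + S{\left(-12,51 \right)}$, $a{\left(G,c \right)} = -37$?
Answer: $- \frac{343}{9} \approx -38.111$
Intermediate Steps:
$j{\left(W \right)} = 1$
$S{\left(q,l \right)} = \frac{2}{9} - \frac{2 q}{9}$ ($S{\left(q,l \right)} = \frac{\left(-1 + q\right) \left(-2\right)}{9} = \frac{2 - 2 q}{9} = \frac{2}{9} - \frac{2 q}{9}$)
$p = - \frac{334}{9}$ ($p = -3 + \left(-37 + \left(\frac{2}{9} - - \frac{8}{3}\right)\right) = -3 + \left(-37 + \left(\frac{2}{9} + \frac{8}{3}\right)\right) = -3 + \left(-37 + \frac{26}{9}\right) = -3 - \frac{307}{9} = - \frac{334}{9} \approx -37.111$)
$p - \frac{1}{j{\left(-19 \right)}} = - \frac{334}{9} - 1^{-1} = - \frac{334}{9} - 1 = - \frac{343}{9}$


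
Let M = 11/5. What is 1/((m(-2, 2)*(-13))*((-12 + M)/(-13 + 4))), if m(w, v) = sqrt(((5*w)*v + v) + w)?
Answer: 9*I*sqrt(5)/1274 ≈ 0.015796*I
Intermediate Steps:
M = 11/5 (M = 11*(1/5) = 11/5 ≈ 2.2000)
m(w, v) = sqrt(v + w + 5*v*w) (m(w, v) = sqrt((5*v*w + v) + w) = sqrt((v + 5*v*w) + w) = sqrt(v + w + 5*v*w))
1/((m(-2, 2)*(-13))*((-12 + M)/(-13 + 4))) = 1/((sqrt(2 - 2 + 5*2*(-2))*(-13))*((-12 + 11/5)/(-13 + 4))) = 1/((sqrt(2 - 2 - 20)*(-13))*(-49/5/(-9))) = 1/((sqrt(-20)*(-13))*(-49/5*(-1/9))) = 1/(((2*I*sqrt(5))*(-13))*(49/45)) = 1/(-26*I*sqrt(5)*(49/45)) = 1/(-1274*I*sqrt(5)/45) = 9*I*sqrt(5)/1274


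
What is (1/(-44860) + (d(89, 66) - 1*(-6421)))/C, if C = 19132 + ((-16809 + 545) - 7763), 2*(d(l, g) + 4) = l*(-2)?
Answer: -283874079/219589700 ≈ -1.2927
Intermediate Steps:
d(l, g) = -4 - l (d(l, g) = -4 + (l*(-2))/2 = -4 + (-2*l)/2 = -4 - l)
C = -4895 (C = 19132 + (-16264 - 7763) = 19132 - 24027 = -4895)
(1/(-44860) + (d(89, 66) - 1*(-6421)))/C = (1/(-44860) + ((-4 - 1*89) - 1*(-6421)))/(-4895) = (-1/44860 + ((-4 - 89) + 6421))*(-1/4895) = (-1/44860 + (-93 + 6421))*(-1/4895) = (-1/44860 + 6328)*(-1/4895) = (283874079/44860)*(-1/4895) = -283874079/219589700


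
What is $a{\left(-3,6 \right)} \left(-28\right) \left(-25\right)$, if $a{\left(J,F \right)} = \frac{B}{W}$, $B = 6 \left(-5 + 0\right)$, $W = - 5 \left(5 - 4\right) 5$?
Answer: $840$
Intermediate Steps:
$W = -25$ ($W = \left(-5\right) 1 \cdot 5 = \left(-5\right) 5 = -25$)
$B = -30$ ($B = 6 \left(-5\right) = -30$)
$a{\left(J,F \right)} = \frac{6}{5}$ ($a{\left(J,F \right)} = - \frac{30}{-25} = \left(-30\right) \left(- \frac{1}{25}\right) = \frac{6}{5}$)
$a{\left(-3,6 \right)} \left(-28\right) \left(-25\right) = \frac{6}{5} \left(-28\right) \left(-25\right) = \left(- \frac{168}{5}\right) \left(-25\right) = 840$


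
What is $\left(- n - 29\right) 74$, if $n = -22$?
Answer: $-518$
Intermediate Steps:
$\left(- n - 29\right) 74 = \left(\left(-1\right) \left(-22\right) - 29\right) 74 = \left(22 - 29\right) 74 = \left(-7\right) 74 = -518$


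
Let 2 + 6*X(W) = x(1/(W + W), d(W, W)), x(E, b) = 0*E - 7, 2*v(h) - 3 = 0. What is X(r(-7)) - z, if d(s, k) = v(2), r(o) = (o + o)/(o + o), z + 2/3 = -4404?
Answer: 26419/6 ≈ 4403.2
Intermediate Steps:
v(h) = 3/2 (v(h) = 3/2 + (½)*0 = 3/2 + 0 = 3/2)
z = -13214/3 (z = -⅔ - 4404 = -13214/3 ≈ -4404.7)
r(o) = 1 (r(o) = (2*o)/((2*o)) = (2*o)*(1/(2*o)) = 1)
d(s, k) = 3/2
x(E, b) = -7 (x(E, b) = 0 - 7 = -7)
X(W) = -3/2 (X(W) = -⅓ + (⅙)*(-7) = -⅓ - 7/6 = -3/2)
X(r(-7)) - z = -3/2 - 1*(-13214/3) = -3/2 + 13214/3 = 26419/6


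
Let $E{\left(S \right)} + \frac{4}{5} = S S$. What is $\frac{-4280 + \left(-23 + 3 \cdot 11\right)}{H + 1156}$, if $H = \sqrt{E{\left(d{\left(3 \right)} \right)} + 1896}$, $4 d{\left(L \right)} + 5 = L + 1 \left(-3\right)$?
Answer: $- \frac{394889600}{106755139} + \frac{17080 \sqrt{758705}}{106755139} \approx -3.5597$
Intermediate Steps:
$d{\left(L \right)} = -2 + \frac{L}{4}$ ($d{\left(L \right)} = - \frac{5}{4} + \frac{L + 1 \left(-3\right)}{4} = - \frac{5}{4} + \frac{L - 3}{4} = - \frac{5}{4} + \frac{-3 + L}{4} = - \frac{5}{4} + \left(- \frac{3}{4} + \frac{L}{4}\right) = -2 + \frac{L}{4}$)
$E{\left(S \right)} = - \frac{4}{5} + S^{2}$ ($E{\left(S \right)} = - \frac{4}{5} + S S = - \frac{4}{5} + S^{2}$)
$H = \frac{\sqrt{758705}}{20}$ ($H = \sqrt{\left(- \frac{4}{5} + \left(-2 + \frac{1}{4} \cdot 3\right)^{2}\right) + 1896} = \sqrt{\left(- \frac{4}{5} + \left(-2 + \frac{3}{4}\right)^{2}\right) + 1896} = \sqrt{\left(- \frac{4}{5} + \left(- \frac{5}{4}\right)^{2}\right) + 1896} = \sqrt{\left(- \frac{4}{5} + \frac{25}{16}\right) + 1896} = \sqrt{\frac{61}{80} + 1896} = \sqrt{\frac{151741}{80}} = \frac{\sqrt{758705}}{20} \approx 43.552$)
$\frac{-4280 + \left(-23 + 3 \cdot 11\right)}{H + 1156} = \frac{-4280 + \left(-23 + 3 \cdot 11\right)}{\frac{\sqrt{758705}}{20} + 1156} = \frac{-4280 + \left(-23 + 33\right)}{1156 + \frac{\sqrt{758705}}{20}} = \frac{-4280 + 10}{1156 + \frac{\sqrt{758705}}{20}} = - \frac{4270}{1156 + \frac{\sqrt{758705}}{20}}$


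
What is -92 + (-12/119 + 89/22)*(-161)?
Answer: -271929/374 ≈ -727.08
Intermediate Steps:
-92 + (-12/119 + 89/22)*(-161) = -92 + (10327/2618)*(-161) = -92 - 237521/374 = -271929/374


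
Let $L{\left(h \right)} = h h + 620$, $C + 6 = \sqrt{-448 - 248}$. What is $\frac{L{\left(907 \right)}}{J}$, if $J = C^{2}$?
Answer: $\frac{823269}{4 \left(3 - i \sqrt{174}\right)^{2}} \approx -1014.1 + 486.41 i$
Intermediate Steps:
$C = -6 + 2 i \sqrt{174}$ ($C = -6 + \sqrt{-448 - 248} = -6 + \sqrt{-696} = -6 + 2 i \sqrt{174} \approx -6.0 + 26.382 i$)
$L{\left(h \right)} = 620 + h^{2}$ ($L{\left(h \right)} = h^{2} + 620 = 620 + h^{2}$)
$J = \left(-6 + 2 i \sqrt{174}\right)^{2} \approx -660.0 - 316.58 i$
$\frac{L{\left(907 \right)}}{J} = \frac{620 + 907^{2}}{4 \left(3 - i \sqrt{174}\right)^{2}} = \left(620 + 822649\right) \frac{1}{4 \left(3 - i \sqrt{174}\right)^{2}} = 823269 \frac{1}{4 \left(3 - i \sqrt{174}\right)^{2}} = \frac{823269}{4 \left(3 - i \sqrt{174}\right)^{2}}$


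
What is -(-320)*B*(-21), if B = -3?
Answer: 20160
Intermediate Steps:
-(-320)*B*(-21) = -(-320)*(-3)*(-21) = -20*48*(-21) = -960*(-21) = 20160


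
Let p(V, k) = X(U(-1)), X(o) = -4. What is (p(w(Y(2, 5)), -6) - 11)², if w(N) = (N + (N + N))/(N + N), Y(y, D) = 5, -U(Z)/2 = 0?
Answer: 225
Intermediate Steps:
U(Z) = 0 (U(Z) = -2*0 = 0)
w(N) = 3/2 (w(N) = (N + 2*N)/((2*N)) = (3*N)*(1/(2*N)) = 3/2)
p(V, k) = -4
(p(w(Y(2, 5)), -6) - 11)² = (-4 - 11)² = (-15)² = 225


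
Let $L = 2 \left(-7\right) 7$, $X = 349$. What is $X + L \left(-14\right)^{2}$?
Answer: $-18859$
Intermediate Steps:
$L = -98$ ($L = \left(-14\right) 7 = -98$)
$X + L \left(-14\right)^{2} = 349 - 98 \left(-14\right)^{2} = 349 - 19208 = -18859$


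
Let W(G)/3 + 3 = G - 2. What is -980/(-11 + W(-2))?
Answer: 245/8 ≈ 30.625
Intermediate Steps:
W(G) = -15 + 3*G (W(G) = -9 + 3*(G - 2) = -9 + 3*(-2 + G) = -9 + (-6 + 3*G) = -15 + 3*G)
-980/(-11 + W(-2)) = -980/(-11 + (-15 + 3*(-2))) = -980/(-11 + (-15 - 6)) = -980/(-11 - 21) = -980/(-32) = -980*(-1/32) = 245/8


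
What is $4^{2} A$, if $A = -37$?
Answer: $-592$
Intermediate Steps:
$4^{2} A = 4^{2} \left(-37\right) = 16 \left(-37\right) = -592$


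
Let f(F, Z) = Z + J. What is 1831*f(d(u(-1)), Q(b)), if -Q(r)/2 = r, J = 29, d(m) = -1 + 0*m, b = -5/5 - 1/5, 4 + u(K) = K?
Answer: 287467/5 ≈ 57493.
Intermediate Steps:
u(K) = -4 + K
b = -6/5 (b = -5*1/5 - 1*1/5 = -1 - 1/5 = -6/5 ≈ -1.2000)
d(m) = -1 (d(m) = -1 + 0 = -1)
Q(r) = -2*r
f(F, Z) = 29 + Z (f(F, Z) = Z + 29 = 29 + Z)
1831*f(d(u(-1)), Q(b)) = 1831*(29 - 2*(-6/5)) = 1831*(29 + 12/5) = 1831*(157/5) = 287467/5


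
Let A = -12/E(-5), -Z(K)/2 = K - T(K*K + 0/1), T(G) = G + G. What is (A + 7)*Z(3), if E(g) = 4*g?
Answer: 228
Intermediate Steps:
T(G) = 2*G
Z(K) = -2*K + 4*K**2 (Z(K) = -2*(K - 2*(K*K + 0/1)) = -2*(K - 2*(K**2 + 0*1)) = -2*(K - 2*(K**2 + 0)) = -2*(K - 2*K**2) = -2*K + 4*K**2)
A = 3/5 (A = -12/(4*(-5)) = -12/(-20) = -12*(-1/20) = 3/5 ≈ 0.60000)
(A + 7)*Z(3) = (3/5 + 7)*(2*3*(-1 + 2*3)) = 38*(2*3*(-1 + 6))/5 = 38*(2*3*5)/5 = (38/5)*30 = 228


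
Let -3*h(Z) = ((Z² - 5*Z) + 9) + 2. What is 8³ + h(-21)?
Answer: 979/3 ≈ 326.33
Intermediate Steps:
h(Z) = -11/3 - Z²/3 + 5*Z/3 (h(Z) = -(((Z² - 5*Z) + 9) + 2)/3 = -((9 + Z² - 5*Z) + 2)/3 = -(11 + Z² - 5*Z)/3 = -11/3 - Z²/3 + 5*Z/3)
8³ + h(-21) = 8³ + (-11/3 - ⅓*(-21)² + (5/3)*(-21)) = 512 + (-11/3 - ⅓*441 - 35) = 512 + (-11/3 - 147 - 35) = 512 - 557/3 = 979/3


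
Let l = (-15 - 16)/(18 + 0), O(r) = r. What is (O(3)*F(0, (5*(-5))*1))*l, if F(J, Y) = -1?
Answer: 31/6 ≈ 5.1667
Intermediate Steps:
l = -31/18 ≈ -1.7222
(O(3)*F(0, (5*(-5))*1))*l = (3*(-1))*(-31/18) = -3*(-31/18) = 31/6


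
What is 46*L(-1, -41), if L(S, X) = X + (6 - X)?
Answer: 276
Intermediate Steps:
L(S, X) = 6
46*L(-1, -41) = 46*6 = 276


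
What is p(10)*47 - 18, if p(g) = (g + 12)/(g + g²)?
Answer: -43/5 ≈ -8.6000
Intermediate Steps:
p(g) = (12 + g)/(g + g²)
p(10)*47 - 18 = ((12 + 10)/(10*(1 + 10)))*47 - 18 = ((⅒)*22/11)*47 - 18 = ((⅒)*(1/11)*22)*47 - 18 = (⅕)*47 - 18 = 47/5 - 18 = -43/5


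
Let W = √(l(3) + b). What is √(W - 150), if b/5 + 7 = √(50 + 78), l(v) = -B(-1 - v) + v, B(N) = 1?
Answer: √(-150 + √(-33 + 40*√2)) ≈ 12.048*I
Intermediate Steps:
l(v) = -1 + v (l(v) = -1*1 + v = -1 + v)
b = -35 + 40*√2 (b = -35 + 5*√(50 + 78) = -35 + 5*√128 = -35 + 5*(8*√2) = -35 + 40*√2 ≈ 21.569)
W = √(-33 + 40*√2) (W = √((-1 + 3) + (-35 + 40*√2)) = √(2 + (-35 + 40*√2)) = √(-33 + 40*√2) ≈ 4.8547)
√(W - 150) = √(√(-33 + 40*√2) - 150) = √(-150 + √(-33 + 40*√2))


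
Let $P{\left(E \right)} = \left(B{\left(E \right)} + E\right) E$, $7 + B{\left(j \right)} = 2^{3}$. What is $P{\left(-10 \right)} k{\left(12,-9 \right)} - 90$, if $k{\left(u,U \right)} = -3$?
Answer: $-360$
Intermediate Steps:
$B{\left(j \right)} = 1$ ($B{\left(j \right)} = -7 + 2^{3} = -7 + 8 = 1$)
$P{\left(E \right)} = E \left(1 + E\right)$ ($P{\left(E \right)} = \left(1 + E\right) E = E \left(1 + E\right)$)
$P{\left(-10 \right)} k{\left(12,-9 \right)} - 90 = - 10 \left(1 - 10\right) \left(-3\right) - 90 = \left(-10\right) \left(-9\right) \left(-3\right) - 90 = 90 \left(-3\right) - 90 = -270 - 90 = -360$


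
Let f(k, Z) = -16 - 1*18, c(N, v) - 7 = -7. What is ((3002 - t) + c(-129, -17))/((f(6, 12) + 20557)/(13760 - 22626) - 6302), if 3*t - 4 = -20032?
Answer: -85805148/55894055 ≈ -1.5351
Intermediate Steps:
t = -6676 (t = 4/3 + (⅓)*(-20032) = 4/3 - 20032/3 = -6676)
c(N, v) = 0 (c(N, v) = 7 - 7 = 0)
f(k, Z) = -34 (f(k, Z) = -16 - 18 = -34)
((3002 - t) + c(-129, -17))/((f(6, 12) + 20557)/(13760 - 22626) - 6302) = ((3002 - 1*(-6676)) + 0)/((-34 + 20557)/(13760 - 22626) - 6302) = ((3002 + 6676) + 0)/(20523/(-8866) - 6302) = (9678 + 0)/(20523*(-1/8866) - 6302) = 9678/(-20523/8866 - 6302) = 9678/(-55894055/8866) = 9678*(-8866/55894055) = -85805148/55894055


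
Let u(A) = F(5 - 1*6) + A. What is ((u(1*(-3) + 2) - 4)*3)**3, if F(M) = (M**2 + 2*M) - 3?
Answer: -19683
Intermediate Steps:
F(M) = -3 + M**2 + 2*M
u(A) = -4 + A (u(A) = (-3 + (5 - 1*6)**2 + 2*(5 - 1*6)) + A = (-3 + (5 - 6)**2 + 2*(5 - 6)) + A = (-3 + (-1)**2 + 2*(-1)) + A = (-3 + 1 - 2) + A = -4 + A)
((u(1*(-3) + 2) - 4)*3)**3 = (((-4 + (1*(-3) + 2)) - 4)*3)**3 = (((-4 + (-3 + 2)) - 4)*3)**3 = (((-4 - 1) - 4)*3)**3 = ((-5 - 4)*3)**3 = (-9*3)**3 = (-27)**3 = -19683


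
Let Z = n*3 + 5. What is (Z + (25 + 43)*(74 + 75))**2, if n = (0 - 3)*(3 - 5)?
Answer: 103124025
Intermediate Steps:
n = 6 (n = -3*(-2) = 6)
Z = 23 (Z = 6*3 + 5 = 18 + 5 = 23)
(Z + (25 + 43)*(74 + 75))**2 = (23 + (25 + 43)*(74 + 75))**2 = (23 + 68*149)**2 = (23 + 10132)**2 = 10155**2 = 103124025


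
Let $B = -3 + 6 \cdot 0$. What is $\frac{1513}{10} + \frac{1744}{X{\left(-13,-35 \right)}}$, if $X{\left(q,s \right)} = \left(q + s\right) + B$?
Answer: $\frac{59723}{510} \approx 117.1$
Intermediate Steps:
$B = -3$ ($B = -3 + 0 = -3$)
$X{\left(q,s \right)} = -3 + q + s$ ($X{\left(q,s \right)} = \left(q + s\right) - 3 = -3 + q + s$)
$\frac{1513}{10} + \frac{1744}{X{\left(-13,-35 \right)}} = \frac{1513}{10} + \frac{1744}{-3 - 13 - 35} = 1513 \cdot \frac{1}{10} + \frac{1744}{-51} = \frac{1513}{10} + 1744 \left(- \frac{1}{51}\right) = \frac{1513}{10} - \frac{1744}{51} = \frac{59723}{510}$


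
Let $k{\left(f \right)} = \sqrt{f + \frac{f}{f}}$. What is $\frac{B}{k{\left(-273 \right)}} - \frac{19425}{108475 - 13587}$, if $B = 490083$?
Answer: $- \frac{19425}{94888} - \frac{490083 i \sqrt{17}}{68} \approx -0.20472 - 29716.0 i$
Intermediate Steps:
$k{\left(f \right)} = \sqrt{1 + f}$ ($k{\left(f \right)} = \sqrt{f + 1} = \sqrt{1 + f}$)
$\frac{B}{k{\left(-273 \right)}} - \frac{19425}{108475 - 13587} = \frac{490083}{\sqrt{1 - 273}} - \frac{19425}{108475 - 13587} = \frac{490083}{\sqrt{-272}} - \frac{19425}{94888} = \frac{490083}{4 i \sqrt{17}} - \frac{19425}{94888} = 490083 \left(- \frac{i \sqrt{17}}{68}\right) - \frac{19425}{94888} = - \frac{490083 i \sqrt{17}}{68} - \frac{19425}{94888} = - \frac{19425}{94888} - \frac{490083 i \sqrt{17}}{68}$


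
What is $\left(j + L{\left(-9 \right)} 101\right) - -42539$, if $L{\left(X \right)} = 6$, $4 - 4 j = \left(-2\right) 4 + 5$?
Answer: $\frac{172587}{4} \approx 43147.0$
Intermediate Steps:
$j = \frac{7}{4}$ ($j = 1 - \frac{\left(-2\right) 4 + 5}{4} = 1 - \frac{-8 + 5}{4} = 1 - - \frac{3}{4} = 1 + \frac{3}{4} = \frac{7}{4} \approx 1.75$)
$\left(j + L{\left(-9 \right)} 101\right) - -42539 = \left(\frac{7}{4} + 6 \cdot 101\right) - -42539 = \left(\frac{7}{4} + 606\right) + 42539 = \frac{2431}{4} + 42539 = \frac{172587}{4}$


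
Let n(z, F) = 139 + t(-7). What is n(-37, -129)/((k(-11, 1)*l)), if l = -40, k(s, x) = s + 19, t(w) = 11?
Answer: -15/32 ≈ -0.46875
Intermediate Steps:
k(s, x) = 19 + s
n(z, F) = 150 (n(z, F) = 139 + 11 = 150)
n(-37, -129)/((k(-11, 1)*l)) = 150/(((19 - 11)*(-40))) = 150/((8*(-40))) = 150/(-320) = 150*(-1/320) = -15/32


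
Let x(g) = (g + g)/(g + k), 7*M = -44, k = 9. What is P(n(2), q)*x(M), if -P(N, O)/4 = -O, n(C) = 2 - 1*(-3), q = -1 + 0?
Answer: 352/19 ≈ 18.526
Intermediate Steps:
q = -1
M = -44/7 (M = (1/7)*(-44) = -44/7 ≈ -6.2857)
n(C) = 5 (n(C) = 2 + 3 = 5)
P(N, O) = 4*O (P(N, O) = -(-4)*O = 4*O)
x(g) = 2*g/(9 + g) (x(g) = (g + g)/(g + 9) = (2*g)/(9 + g) = 2*g/(9 + g))
P(n(2), q)*x(M) = (4*(-1))*(2*(-44/7)/(9 - 44/7)) = -8*(-44)/(7*19/7) = -8*(-44)*7/(7*19) = -4*(-88/19) = 352/19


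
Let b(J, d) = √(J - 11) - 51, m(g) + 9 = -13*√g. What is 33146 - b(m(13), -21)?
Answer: 33197 - √(-20 - 13*√13) ≈ 33197.0 - 8.1775*I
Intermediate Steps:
m(g) = -9 - 13*√g
b(J, d) = -51 + √(-11 + J) (b(J, d) = √(-11 + J) - 51 = -51 + √(-11 + J))
33146 - b(m(13), -21) = 33146 - (-51 + √(-11 + (-9 - 13*√13))) = 33146 - (-51 + √(-20 - 13*√13)) = 33146 + (51 - √(-20 - 13*√13)) = 33197 - √(-20 - 13*√13)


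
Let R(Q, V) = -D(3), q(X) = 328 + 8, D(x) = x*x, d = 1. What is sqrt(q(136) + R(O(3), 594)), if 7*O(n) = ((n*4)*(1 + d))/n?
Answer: sqrt(327) ≈ 18.083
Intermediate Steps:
D(x) = x**2
q(X) = 336
O(n) = 8/7 (O(n) = (((n*4)*(1 + 1))/n)/7 = (((4*n)*2)/n)/7 = ((8*n)/n)/7 = (1/7)*8 = 8/7)
R(Q, V) = -9 (R(Q, V) = -1*3**2 = -1*9 = -9)
sqrt(q(136) + R(O(3), 594)) = sqrt(336 - 9) = sqrt(327)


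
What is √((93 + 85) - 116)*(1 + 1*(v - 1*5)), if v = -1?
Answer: -5*√62 ≈ -39.370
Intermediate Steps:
√((93 + 85) - 116)*(1 + 1*(v - 1*5)) = √((93 + 85) - 116)*(1 + 1*(-1 - 1*5)) = √(178 - 116)*(1 + 1*(-1 - 5)) = √62*(1 + 1*(-6)) = √62*(1 - 6) = √62*(-5) = -5*√62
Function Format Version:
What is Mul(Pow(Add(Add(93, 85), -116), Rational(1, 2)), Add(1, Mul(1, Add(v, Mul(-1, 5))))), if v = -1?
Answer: Mul(-5, Pow(62, Rational(1, 2))) ≈ -39.370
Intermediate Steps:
Mul(Pow(Add(Add(93, 85), -116), Rational(1, 2)), Add(1, Mul(1, Add(v, Mul(-1, 5))))) = Mul(Pow(Add(Add(93, 85), -116), Rational(1, 2)), Add(1, Mul(1, Add(-1, Mul(-1, 5))))) = Mul(Pow(Add(178, -116), Rational(1, 2)), Add(1, Mul(1, Add(-1, -5)))) = Mul(Pow(62, Rational(1, 2)), Add(1, Mul(1, -6))) = Mul(Pow(62, Rational(1, 2)), Add(1, -6)) = Mul(Pow(62, Rational(1, 2)), -5) = Mul(-5, Pow(62, Rational(1, 2)))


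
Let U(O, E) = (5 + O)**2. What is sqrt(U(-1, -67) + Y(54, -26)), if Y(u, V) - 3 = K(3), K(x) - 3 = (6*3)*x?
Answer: 2*sqrt(19) ≈ 8.7178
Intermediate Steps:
K(x) = 3 + 18*x (K(x) = 3 + (6*3)*x = 3 + 18*x)
Y(u, V) = 60 (Y(u, V) = 3 + (3 + 18*3) = 3 + (3 + 54) = 3 + 57 = 60)
sqrt(U(-1, -67) + Y(54, -26)) = sqrt((5 - 1)**2 + 60) = sqrt(4**2 + 60) = sqrt(16 + 60) = sqrt(76) = 2*sqrt(19)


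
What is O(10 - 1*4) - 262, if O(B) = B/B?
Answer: -261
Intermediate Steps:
O(B) = 1
O(10 - 1*4) - 262 = 1 - 262 = -261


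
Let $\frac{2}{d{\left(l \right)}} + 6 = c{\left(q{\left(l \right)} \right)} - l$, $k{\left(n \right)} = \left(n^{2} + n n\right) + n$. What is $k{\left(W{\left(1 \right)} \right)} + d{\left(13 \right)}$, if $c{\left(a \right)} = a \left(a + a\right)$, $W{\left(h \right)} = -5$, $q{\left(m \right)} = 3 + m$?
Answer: $\frac{22187}{493} \approx 45.004$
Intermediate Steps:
$c{\left(a \right)} = 2 a^{2}$ ($c{\left(a \right)} = a 2 a = 2 a^{2}$)
$k{\left(n \right)} = n + 2 n^{2}$ ($k{\left(n \right)} = \left(n^{2} + n^{2}\right) + n = 2 n^{2} + n = n + 2 n^{2}$)
$d{\left(l \right)} = \frac{2}{-6 - l + 2 \left(3 + l\right)^{2}}$ ($d{\left(l \right)} = \frac{2}{-6 - \left(l - 2 \left(3 + l\right)^{2}\right)} = \frac{2}{-6 - l + 2 \left(3 + l\right)^{2}}$)
$k{\left(W{\left(1 \right)} \right)} + d{\left(13 \right)} = - 5 \left(1 + 2 \left(-5\right)\right) + \frac{2}{12 + 2 \cdot 13^{2} + 11 \cdot 13} = - 5 \left(1 - 10\right) + \frac{2}{12 + 2 \cdot 169 + 143} = \left(-5\right) \left(-9\right) + \frac{2}{12 + 338 + 143} = 45 + \frac{2}{493} = \frac{22187}{493}$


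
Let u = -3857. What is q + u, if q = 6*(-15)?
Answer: -3947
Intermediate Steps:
q = -90
q + u = -90 - 3857 = -3947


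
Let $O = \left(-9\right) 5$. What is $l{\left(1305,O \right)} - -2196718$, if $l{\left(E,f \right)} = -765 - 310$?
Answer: $2195643$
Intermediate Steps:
$O = -45$
$l{\left(E,f \right)} = -1075$ ($l{\left(E,f \right)} = -765 - 310 = -1075$)
$l{\left(1305,O \right)} - -2196718 = -1075 - -2196718 = -1075 + 2196718 = 2195643$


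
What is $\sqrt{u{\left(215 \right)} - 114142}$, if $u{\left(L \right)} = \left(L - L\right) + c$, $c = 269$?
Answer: $i \sqrt{113873} \approx 337.45 i$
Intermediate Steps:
$u{\left(L \right)} = 269$ ($u{\left(L \right)} = \left(L - L\right) + 269 = 0 + 269 = 269$)
$\sqrt{u{\left(215 \right)} - 114142} = \sqrt{269 - 114142} = \sqrt{-113873} = i \sqrt{113873}$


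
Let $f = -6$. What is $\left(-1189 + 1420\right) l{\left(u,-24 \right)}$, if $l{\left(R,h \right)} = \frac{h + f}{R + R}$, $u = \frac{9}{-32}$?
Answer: $12320$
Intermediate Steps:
$u = - \frac{9}{32}$ ($u = 9 \left(- \frac{1}{32}\right) = - \frac{9}{32} \approx -0.28125$)
$l{\left(R,h \right)} = \frac{-6 + h}{2 R}$ ($l{\left(R,h \right)} = \frac{h - 6}{R + R} = \frac{-6 + h}{2 R}$)
$\left(-1189 + 1420\right) l{\left(u,-24 \right)} = \left(-1189 + 1420\right) \frac{-6 - 24}{2 \left(- \frac{9}{32}\right)} = 231 \cdot \frac{1}{2} \left(- \frac{32}{9}\right) \left(-30\right) = 231 \cdot \frac{160}{3} = 12320$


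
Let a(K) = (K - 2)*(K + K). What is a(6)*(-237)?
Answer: -11376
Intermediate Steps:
a(K) = 2*K*(-2 + K) (a(K) = (-2 + K)*(2*K) = 2*K*(-2 + K))
a(6)*(-237) = (2*6*(-2 + 6))*(-237) = (2*6*4)*(-237) = 48*(-237) = -11376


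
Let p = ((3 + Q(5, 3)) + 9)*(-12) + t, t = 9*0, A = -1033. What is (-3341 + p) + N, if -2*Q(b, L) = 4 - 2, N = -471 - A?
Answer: -2911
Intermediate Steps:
N = 562 (N = -471 - 1*(-1033) = -471 + 1033 = 562)
Q(b, L) = -1 (Q(b, L) = -(4 - 2)/2 = -1/2*2 = -1)
t = 0
p = -132 (p = ((3 - 1) + 9)*(-12) + 0 = (2 + 9)*(-12) + 0 = 11*(-12) + 0 = -132 + 0 = -132)
(-3341 + p) + N = (-3341 - 132) + 562 = -3473 + 562 = -2911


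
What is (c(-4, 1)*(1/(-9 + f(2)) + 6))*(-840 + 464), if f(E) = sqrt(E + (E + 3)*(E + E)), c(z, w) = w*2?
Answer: -259440/59 + 752*sqrt(22)/59 ≈ -4337.5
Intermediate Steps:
c(z, w) = 2*w
f(E) = sqrt(E + 2*E*(3 + E)) (f(E) = sqrt(E + (3 + E)*(2*E)) = sqrt(E + 2*E*(3 + E)))
(c(-4, 1)*(1/(-9 + f(2)) + 6))*(-840 + 464) = ((2*1)*(1/(-9 + sqrt(2*(7 + 2*2))) + 6))*(-840 + 464) = (2*(1/(-9 + sqrt(2*(7 + 4))) + 6))*(-376) = (2*(1/(-9 + sqrt(2*11)) + 6))*(-376) = (2*(1/(-9 + sqrt(22)) + 6))*(-376) = (2*(6 + 1/(-9 + sqrt(22))))*(-376) = (12 + 2/(-9 + sqrt(22)))*(-376) = -4512 - 752/(-9 + sqrt(22))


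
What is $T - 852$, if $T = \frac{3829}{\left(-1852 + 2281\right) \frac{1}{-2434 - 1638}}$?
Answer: $- \frac{15957196}{429} \approx -37196.0$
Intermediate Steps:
$T = - \frac{15591688}{429}$ ($T = \frac{3829}{429 \frac{1}{-4072}} = \frac{3829}{429 \left(- \frac{1}{4072}\right)} = \frac{3829}{- \frac{429}{4072}} = 3829 \left(- \frac{4072}{429}\right) = - \frac{15591688}{429} \approx -36344.0$)
$T - 852 = - \frac{15591688}{429} - 852 = - \frac{15957196}{429}$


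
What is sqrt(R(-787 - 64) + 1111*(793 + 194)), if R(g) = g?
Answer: sqrt(1095706) ≈ 1046.8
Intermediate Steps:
sqrt(R(-787 - 64) + 1111*(793 + 194)) = sqrt((-787 - 64) + 1111*(793 + 194)) = sqrt(-851 + 1111*987) = sqrt(-851 + 1096557) = sqrt(1095706)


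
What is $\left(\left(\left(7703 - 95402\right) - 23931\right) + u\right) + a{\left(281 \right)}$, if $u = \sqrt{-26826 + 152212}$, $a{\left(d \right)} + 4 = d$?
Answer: $-111353 + \sqrt{125386} \approx -1.11 \cdot 10^{5}$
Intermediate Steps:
$a{\left(d \right)} = -4 + d$
$u = \sqrt{125386} \approx 354.1$
$\left(\left(\left(7703 - 95402\right) - 23931\right) + u\right) + a{\left(281 \right)} = \left(\left(\left(7703 - 95402\right) - 23931\right) + \sqrt{125386}\right) + \left(-4 + 281\right) = \left(\left(-87699 - 23931\right) + \sqrt{125386}\right) + 277 = \left(-111630 + \sqrt{125386}\right) + 277 = -111353 + \sqrt{125386}$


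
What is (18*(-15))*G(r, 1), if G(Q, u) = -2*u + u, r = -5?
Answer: 270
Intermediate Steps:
G(Q, u) = -u
(18*(-15))*G(r, 1) = (18*(-15))*(-1*1) = -270*(-1) = 270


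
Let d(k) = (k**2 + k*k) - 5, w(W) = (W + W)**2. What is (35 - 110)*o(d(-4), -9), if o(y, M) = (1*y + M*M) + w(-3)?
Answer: -10800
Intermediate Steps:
w(W) = 4*W**2 (w(W) = (2*W)**2 = 4*W**2)
d(k) = -5 + 2*k**2 (d(k) = (k**2 + k**2) - 5 = 2*k**2 - 5 = -5 + 2*k**2)
o(y, M) = 36 + y + M**2 (o(y, M) = (1*y + M*M) + 4*(-3)**2 = (y + M**2) + 4*9 = (y + M**2) + 36 = 36 + y + M**2)
(35 - 110)*o(d(-4), -9) = (35 - 110)*(36 + (-5 + 2*(-4)**2) + (-9)**2) = -75*(36 + (-5 + 2*16) + 81) = -75*(36 + (-5 + 32) + 81) = -75*(36 + 27 + 81) = -75*144 = -10800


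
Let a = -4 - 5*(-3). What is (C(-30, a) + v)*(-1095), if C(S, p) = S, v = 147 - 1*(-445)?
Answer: -615390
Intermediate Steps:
v = 592 (v = 147 + 445 = 592)
a = 11 (a = -4 + 15 = 11)
(C(-30, a) + v)*(-1095) = (-30 + 592)*(-1095) = 562*(-1095) = -615390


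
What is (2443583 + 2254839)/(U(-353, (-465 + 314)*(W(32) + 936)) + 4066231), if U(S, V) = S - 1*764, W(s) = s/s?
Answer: 2349211/2032557 ≈ 1.1558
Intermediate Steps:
W(s) = 1
U(S, V) = -764 + S (U(S, V) = S - 764 = -764 + S)
(2443583 + 2254839)/(U(-353, (-465 + 314)*(W(32) + 936)) + 4066231) = (2443583 + 2254839)/((-764 - 353) + 4066231) = 4698422/(-1117 + 4066231) = 4698422/4065114 = 4698422*(1/4065114) = 2349211/2032557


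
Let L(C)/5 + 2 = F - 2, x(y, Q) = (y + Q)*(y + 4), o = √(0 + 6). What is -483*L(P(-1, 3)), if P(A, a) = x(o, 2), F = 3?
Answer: 2415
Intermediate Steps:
o = √6 ≈ 2.4495
x(y, Q) = (4 + y)*(Q + y) (x(y, Q) = (Q + y)*(4 + y) = (4 + y)*(Q + y))
P(A, a) = 14 + 6*√6 (P(A, a) = (√6)² + 4*2 + 4*√6 + 2*√6 = 6 + 8 + 4*√6 + 2*√6 = 14 + 6*√6)
L(C) = -5 (L(C) = -10 + 5*(3 - 2) = -10 + 5*1 = -10 + 5 = -5)
-483*L(P(-1, 3)) = -483*(-5) = 2415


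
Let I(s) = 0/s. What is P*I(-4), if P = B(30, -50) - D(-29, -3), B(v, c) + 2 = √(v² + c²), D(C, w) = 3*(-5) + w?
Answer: 0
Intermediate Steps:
D(C, w) = -15 + w
B(v, c) = -2 + √(c² + v²) (B(v, c) = -2 + √(v² + c²) = -2 + √(c² + v²))
I(s) = 0
P = 16 + 10*√34 (P = (-2 + √((-50)² + 30²)) - (-15 - 3) = (-2 + √(2500 + 900)) - 1*(-18) = (-2 + √3400) + 18 = (-2 + 10*√34) + 18 = 16 + 10*√34 ≈ 74.310)
P*I(-4) = (16 + 10*√34)*0 = 0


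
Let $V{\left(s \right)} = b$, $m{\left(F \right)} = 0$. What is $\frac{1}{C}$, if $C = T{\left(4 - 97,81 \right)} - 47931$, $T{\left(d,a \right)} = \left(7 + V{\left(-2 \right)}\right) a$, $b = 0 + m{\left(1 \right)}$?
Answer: $- \frac{1}{47364} \approx -2.1113 \cdot 10^{-5}$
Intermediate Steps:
$b = 0$ ($b = 0 + 0 = 0$)
$V{\left(s \right)} = 0$
$T{\left(d,a \right)} = 7 a$ ($T{\left(d,a \right)} = \left(7 + 0\right) a = 7 a$)
$C = -47364$ ($C = 7 \cdot 81 - 47931 = 567 - 47931 = -47364$)
$\frac{1}{C} = \frac{1}{-47364} = - \frac{1}{47364}$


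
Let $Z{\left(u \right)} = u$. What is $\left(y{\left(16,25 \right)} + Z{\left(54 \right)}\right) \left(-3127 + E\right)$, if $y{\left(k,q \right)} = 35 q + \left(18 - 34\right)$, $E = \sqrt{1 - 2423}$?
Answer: $-2854951 + 913 i \sqrt{2422} \approx -2.855 \cdot 10^{6} + 44932.0 i$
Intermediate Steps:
$E = i \sqrt{2422}$ ($E = \sqrt{-2422} = i \sqrt{2422} \approx 49.214 i$)
$y{\left(k,q \right)} = -16 + 35 q$ ($y{\left(k,q \right)} = 35 q - 16 = -16 + 35 q$)
$\left(y{\left(16,25 \right)} + Z{\left(54 \right)}\right) \left(-3127 + E\right) = \left(\left(-16 + 35 \cdot 25\right) + 54\right) \left(-3127 + i \sqrt{2422}\right) = \left(\left(-16 + 875\right) + 54\right) \left(-3127 + i \sqrt{2422}\right) = \left(859 + 54\right) \left(-3127 + i \sqrt{2422}\right) = 913 \left(-3127 + i \sqrt{2422}\right) = -2854951 + 913 i \sqrt{2422}$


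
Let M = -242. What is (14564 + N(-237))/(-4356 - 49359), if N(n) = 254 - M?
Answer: -1004/3581 ≈ -0.28037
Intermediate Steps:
N(n) = 496 (N(n) = 254 - 1*(-242) = 254 + 242 = 496)
(14564 + N(-237))/(-4356 - 49359) = (14564 + 496)/(-4356 - 49359) = 15060/(-53715) = 15060*(-1/53715) = -1004/3581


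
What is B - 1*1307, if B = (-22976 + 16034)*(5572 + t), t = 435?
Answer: -41701901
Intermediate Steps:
B = -41700594 (B = (-22976 + 16034)*(5572 + 435) = -6942*6007 = -41700594)
B - 1*1307 = -41700594 - 1*1307 = -41700594 - 1307 = -41701901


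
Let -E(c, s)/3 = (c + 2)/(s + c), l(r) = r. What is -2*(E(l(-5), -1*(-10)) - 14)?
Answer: 122/5 ≈ 24.400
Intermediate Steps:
E(c, s) = -3*(2 + c)/(c + s) (E(c, s) = -3*(c + 2)/(s + c) = -3*(2 + c)/(c + s))
-2*(E(l(-5), -1*(-10)) - 14) = -2*(3*(-2 - 1*(-5))/(-5 - 1*(-10)) - 14) = -2*(3*(-2 + 5)/(-5 + 10) - 14) = -2*(3*3/5 - 14) = -2*(3*(1/5)*3 - 14) = -2*(9/5 - 14) = -2*(-61/5) = 122/5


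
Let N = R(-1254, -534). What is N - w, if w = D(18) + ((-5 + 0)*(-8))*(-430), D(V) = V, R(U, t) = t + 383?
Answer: 17031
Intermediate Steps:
R(U, t) = 383 + t
N = -151 (N = 383 - 534 = -151)
w = -17182 (w = 18 + ((-5 + 0)*(-8))*(-430) = 18 - 5*(-8)*(-430) = 18 + 40*(-430) = 18 - 17200 = -17182)
N - w = -151 - 1*(-17182) = -151 + 17182 = 17031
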